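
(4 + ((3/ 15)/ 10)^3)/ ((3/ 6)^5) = 2000004/ 15625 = 128.00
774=774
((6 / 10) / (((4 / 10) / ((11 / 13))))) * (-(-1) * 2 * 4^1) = 132 / 13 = 10.15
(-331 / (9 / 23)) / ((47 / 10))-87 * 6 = -701.98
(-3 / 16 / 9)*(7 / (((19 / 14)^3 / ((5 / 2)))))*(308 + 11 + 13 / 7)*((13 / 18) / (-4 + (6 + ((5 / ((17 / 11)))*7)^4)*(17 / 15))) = -87862986575 / 775018840958172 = -0.00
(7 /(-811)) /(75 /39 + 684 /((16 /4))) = -91 /1823128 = -0.00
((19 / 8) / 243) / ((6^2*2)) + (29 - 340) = -43530029 / 139968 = -311.00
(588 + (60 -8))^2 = 409600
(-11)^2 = 121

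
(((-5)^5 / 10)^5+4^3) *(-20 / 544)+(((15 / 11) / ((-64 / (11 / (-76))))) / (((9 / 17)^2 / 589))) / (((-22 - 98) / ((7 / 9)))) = 2780914306579839199 / 25380864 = 109567361717.07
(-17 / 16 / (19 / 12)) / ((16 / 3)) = -153 / 1216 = -0.13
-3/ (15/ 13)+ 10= 37/ 5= 7.40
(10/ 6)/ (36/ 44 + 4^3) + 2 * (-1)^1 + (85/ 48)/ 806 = -1754813/ 889824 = -1.97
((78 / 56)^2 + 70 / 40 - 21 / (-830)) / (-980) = -1208827 / 318852800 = -0.00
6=6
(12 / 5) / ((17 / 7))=84 / 85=0.99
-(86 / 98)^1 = -43 / 49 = -0.88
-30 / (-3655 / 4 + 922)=-40 / 11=-3.64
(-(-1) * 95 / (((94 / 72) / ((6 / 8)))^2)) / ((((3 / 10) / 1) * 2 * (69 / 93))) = 3578175 / 50807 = 70.43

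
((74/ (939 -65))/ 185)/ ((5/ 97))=97/ 10925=0.01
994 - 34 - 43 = 917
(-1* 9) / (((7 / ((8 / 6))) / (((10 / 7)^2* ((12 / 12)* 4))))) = -4800 / 343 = -13.99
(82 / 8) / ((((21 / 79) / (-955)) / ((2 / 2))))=-3093245 / 84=-36824.35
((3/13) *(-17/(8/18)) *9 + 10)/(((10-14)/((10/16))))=10.85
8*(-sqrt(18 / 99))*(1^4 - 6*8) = 376*sqrt(22) / 11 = 160.33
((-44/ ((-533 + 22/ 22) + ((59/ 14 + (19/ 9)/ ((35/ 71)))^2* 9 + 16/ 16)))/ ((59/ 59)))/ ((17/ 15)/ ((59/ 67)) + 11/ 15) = -143104500/ 780388841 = -0.18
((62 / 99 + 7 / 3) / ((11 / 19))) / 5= 5567 / 5445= 1.02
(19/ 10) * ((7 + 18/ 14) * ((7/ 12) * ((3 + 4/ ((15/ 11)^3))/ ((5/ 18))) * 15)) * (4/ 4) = 8512399/ 3750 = 2269.97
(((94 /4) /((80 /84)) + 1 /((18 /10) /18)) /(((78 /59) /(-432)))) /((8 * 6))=-245499 /1040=-236.06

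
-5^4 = -625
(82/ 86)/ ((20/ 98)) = 2009/ 430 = 4.67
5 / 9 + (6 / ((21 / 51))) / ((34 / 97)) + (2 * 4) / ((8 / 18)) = 3788 / 63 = 60.13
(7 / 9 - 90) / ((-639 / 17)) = 13651 / 5751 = 2.37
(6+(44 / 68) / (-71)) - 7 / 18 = 121709 / 21726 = 5.60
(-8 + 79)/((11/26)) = 1846/11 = 167.82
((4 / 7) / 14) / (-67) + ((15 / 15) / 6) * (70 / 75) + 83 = 12284896 / 147735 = 83.15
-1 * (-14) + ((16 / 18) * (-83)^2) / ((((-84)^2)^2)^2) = 14.00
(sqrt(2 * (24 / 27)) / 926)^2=4 / 1929321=0.00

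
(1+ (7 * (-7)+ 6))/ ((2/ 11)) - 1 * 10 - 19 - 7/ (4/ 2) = -527/ 2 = -263.50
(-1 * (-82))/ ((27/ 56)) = 4592/ 27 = 170.07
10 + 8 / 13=138 / 13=10.62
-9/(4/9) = -81/4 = -20.25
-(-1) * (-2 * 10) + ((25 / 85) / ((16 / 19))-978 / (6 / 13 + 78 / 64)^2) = -16215745747 / 44299824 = -366.05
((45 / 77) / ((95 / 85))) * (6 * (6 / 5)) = 5508 / 1463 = 3.76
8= 8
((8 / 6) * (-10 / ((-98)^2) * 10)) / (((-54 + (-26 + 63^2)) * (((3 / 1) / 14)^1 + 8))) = -40 / 92040963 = -0.00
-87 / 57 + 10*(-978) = -185849 / 19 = -9781.53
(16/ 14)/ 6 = 4/ 21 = 0.19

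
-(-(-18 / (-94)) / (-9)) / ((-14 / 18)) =9 / 329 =0.03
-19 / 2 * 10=-95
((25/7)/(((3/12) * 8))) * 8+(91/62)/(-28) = 24709/1736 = 14.23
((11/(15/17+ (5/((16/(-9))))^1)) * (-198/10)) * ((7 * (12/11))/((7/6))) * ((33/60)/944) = 111078/258125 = 0.43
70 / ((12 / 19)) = 665 / 6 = 110.83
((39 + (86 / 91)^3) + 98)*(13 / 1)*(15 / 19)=1558129245 / 1101373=1414.72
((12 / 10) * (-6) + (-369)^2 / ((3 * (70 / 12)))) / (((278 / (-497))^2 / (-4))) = -1920106818 / 19321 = -99379.27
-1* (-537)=537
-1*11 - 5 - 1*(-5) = -11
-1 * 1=-1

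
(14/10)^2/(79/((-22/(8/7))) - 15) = -3773/36775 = -0.10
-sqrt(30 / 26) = -sqrt(195) / 13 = -1.07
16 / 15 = 1.07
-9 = -9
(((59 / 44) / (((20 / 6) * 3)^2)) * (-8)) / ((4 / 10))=-59 / 220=-0.27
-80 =-80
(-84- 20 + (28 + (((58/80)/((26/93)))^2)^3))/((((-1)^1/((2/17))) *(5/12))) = -866041812503512242387/13444014571520000000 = -64.42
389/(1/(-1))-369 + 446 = -312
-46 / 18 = -23 / 9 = -2.56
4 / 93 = 0.04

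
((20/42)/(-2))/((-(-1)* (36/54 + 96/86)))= -43/322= -0.13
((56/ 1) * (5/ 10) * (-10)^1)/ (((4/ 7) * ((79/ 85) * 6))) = -20825/ 237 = -87.87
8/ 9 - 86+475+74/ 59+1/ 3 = 391.48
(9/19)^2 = 81/361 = 0.22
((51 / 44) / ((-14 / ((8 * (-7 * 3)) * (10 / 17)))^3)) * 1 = 1296000 / 3179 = 407.68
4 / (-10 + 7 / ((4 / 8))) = 1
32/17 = 1.88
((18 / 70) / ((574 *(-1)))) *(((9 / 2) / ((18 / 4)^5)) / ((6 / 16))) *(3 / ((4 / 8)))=-128 / 7322805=-0.00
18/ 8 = 9/ 4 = 2.25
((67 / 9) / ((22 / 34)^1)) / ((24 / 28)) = 7973 / 594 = 13.42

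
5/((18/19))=95/18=5.28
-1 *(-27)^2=-729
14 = 14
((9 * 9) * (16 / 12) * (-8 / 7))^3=-644972544 / 343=-1880386.43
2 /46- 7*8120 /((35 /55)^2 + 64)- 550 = -256759377 /179239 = -1432.50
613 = 613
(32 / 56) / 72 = 1 / 126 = 0.01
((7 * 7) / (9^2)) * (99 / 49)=11 / 9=1.22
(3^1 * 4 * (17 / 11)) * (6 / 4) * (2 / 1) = 612 / 11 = 55.64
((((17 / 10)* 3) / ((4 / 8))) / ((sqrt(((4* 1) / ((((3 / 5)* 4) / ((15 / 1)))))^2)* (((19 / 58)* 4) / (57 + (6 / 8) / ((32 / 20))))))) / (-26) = -2719881 / 3952000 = -0.69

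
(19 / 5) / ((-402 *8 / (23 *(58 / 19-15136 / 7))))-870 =-15220351 / 18760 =-811.32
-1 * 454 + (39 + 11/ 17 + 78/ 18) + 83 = -327.02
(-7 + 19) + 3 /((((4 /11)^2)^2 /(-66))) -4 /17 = -24615203 /2176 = -11312.13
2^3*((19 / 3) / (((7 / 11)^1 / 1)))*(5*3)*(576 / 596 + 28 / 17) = 55343200 / 17731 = 3121.27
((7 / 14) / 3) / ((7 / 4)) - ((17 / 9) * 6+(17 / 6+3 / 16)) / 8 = -4567 / 2688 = -1.70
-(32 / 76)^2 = -64 / 361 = -0.18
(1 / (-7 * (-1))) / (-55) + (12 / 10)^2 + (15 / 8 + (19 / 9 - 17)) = -1604501 / 138600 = -11.58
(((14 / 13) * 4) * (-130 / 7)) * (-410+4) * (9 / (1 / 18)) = 5261760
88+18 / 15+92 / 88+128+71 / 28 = 340003 / 1540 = 220.78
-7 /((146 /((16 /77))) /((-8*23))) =1.83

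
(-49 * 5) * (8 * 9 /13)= -17640 /13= -1356.92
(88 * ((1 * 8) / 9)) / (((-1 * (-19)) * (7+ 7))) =352 / 1197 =0.29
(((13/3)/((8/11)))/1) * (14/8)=1001/96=10.43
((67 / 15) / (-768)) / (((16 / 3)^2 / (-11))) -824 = -270007583 / 327680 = -824.00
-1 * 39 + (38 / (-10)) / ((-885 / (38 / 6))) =-517364 / 13275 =-38.97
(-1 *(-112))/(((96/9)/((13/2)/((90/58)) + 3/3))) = 3269/60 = 54.48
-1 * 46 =-46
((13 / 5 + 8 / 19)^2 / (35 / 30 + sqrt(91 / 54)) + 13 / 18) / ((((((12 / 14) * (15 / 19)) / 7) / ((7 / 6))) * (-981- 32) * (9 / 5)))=8952619333 / 42093189000- 4036081 * sqrt(546) / 389751750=-0.03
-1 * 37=-37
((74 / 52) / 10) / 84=37 / 21840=0.00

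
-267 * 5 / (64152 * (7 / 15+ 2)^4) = -278125 / 494778504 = -0.00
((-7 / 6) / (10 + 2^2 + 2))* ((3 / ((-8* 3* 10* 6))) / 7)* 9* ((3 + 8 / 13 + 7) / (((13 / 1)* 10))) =69 / 4326400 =0.00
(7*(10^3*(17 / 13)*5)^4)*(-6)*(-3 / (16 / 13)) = 411079921875000000000 / 2197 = 187109659478834774.69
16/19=0.84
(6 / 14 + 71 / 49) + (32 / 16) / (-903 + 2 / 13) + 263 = 152333249 / 575113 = 264.88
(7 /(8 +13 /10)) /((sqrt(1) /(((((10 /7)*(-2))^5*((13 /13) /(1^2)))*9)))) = -96000000 /74431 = -1289.79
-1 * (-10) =10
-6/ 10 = -3/ 5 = -0.60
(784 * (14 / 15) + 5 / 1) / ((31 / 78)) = 1853.72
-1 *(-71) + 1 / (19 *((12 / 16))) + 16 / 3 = 4355 / 57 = 76.40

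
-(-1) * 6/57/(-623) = -2/11837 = -0.00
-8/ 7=-1.14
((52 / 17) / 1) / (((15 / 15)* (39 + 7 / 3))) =39 / 527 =0.07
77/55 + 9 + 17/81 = 4297/405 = 10.61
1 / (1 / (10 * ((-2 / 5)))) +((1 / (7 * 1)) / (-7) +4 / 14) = -183 / 49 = -3.73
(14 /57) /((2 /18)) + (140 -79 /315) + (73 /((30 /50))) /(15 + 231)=142.45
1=1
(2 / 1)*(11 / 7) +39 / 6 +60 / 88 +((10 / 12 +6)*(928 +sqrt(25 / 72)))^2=40263602.76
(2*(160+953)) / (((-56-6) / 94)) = -104622 / 31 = -3374.90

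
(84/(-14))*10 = -60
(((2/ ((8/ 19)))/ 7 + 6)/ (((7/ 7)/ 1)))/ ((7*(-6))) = -187/ 1176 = -0.16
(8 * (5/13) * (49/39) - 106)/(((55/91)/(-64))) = 23198336/2145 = 10815.08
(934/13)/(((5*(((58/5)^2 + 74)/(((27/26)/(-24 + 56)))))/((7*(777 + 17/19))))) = 543552975/44645744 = 12.17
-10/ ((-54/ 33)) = 55/ 9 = 6.11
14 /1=14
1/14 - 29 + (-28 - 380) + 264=-2421/14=-172.93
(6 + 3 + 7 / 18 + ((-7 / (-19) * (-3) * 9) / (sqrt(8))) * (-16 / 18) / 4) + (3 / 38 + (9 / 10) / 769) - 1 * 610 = -789692251 / 1314990 + 21 * sqrt(2) / 38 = -599.75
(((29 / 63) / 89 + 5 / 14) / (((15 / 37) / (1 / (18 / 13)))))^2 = 3819300215809 / 9167451728400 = 0.42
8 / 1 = 8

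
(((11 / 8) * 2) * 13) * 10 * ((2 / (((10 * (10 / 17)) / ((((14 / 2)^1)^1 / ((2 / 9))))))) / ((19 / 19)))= 153153 / 40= 3828.82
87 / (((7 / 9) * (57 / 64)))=16704 / 133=125.59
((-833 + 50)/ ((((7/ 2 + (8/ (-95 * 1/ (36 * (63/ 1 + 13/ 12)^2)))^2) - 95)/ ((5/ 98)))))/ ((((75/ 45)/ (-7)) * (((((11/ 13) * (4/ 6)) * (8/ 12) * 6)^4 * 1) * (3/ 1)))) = 16348104334575/ 1174421027322640756736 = 0.00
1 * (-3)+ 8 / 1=5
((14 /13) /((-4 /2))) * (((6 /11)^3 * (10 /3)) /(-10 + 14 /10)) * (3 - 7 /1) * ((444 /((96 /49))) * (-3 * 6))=411188400 /744029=552.65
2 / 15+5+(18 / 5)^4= 173.09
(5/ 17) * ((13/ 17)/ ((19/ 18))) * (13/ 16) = 7605/ 43928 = 0.17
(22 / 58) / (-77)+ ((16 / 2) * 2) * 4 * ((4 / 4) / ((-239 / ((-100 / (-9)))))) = -1301351 / 436653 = -2.98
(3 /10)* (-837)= -2511 /10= -251.10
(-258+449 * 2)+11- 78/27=5833/9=648.11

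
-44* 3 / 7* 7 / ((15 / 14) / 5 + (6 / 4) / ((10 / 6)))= -1540 / 13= -118.46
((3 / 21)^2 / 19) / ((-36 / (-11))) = 11 / 33516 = 0.00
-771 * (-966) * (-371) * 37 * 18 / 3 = -61342064532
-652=-652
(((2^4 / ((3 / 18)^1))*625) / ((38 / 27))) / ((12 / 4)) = 270000 / 19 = 14210.53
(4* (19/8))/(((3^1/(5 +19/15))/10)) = 1786/9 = 198.44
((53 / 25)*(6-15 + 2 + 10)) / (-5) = -159 / 125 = -1.27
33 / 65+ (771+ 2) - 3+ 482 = 81413 / 65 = 1252.51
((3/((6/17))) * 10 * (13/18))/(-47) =-1105/846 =-1.31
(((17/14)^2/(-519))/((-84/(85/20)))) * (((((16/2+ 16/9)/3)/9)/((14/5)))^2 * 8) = 29723650/1545223697451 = 0.00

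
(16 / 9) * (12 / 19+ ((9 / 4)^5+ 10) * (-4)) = -1313419 / 2736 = -480.05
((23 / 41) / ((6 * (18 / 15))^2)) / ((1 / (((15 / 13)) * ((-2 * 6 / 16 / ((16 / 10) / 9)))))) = -14375 / 272896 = -0.05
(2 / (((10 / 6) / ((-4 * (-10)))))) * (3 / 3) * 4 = 192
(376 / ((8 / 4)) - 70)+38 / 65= 7708 / 65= 118.58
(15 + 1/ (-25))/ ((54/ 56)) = 15.51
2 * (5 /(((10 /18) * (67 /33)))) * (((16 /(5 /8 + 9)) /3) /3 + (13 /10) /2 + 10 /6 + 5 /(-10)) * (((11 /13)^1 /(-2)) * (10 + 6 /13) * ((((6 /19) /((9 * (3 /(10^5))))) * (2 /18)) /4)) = -103743860000 /40660893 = -2551.44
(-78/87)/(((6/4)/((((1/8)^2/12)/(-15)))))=13/250560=0.00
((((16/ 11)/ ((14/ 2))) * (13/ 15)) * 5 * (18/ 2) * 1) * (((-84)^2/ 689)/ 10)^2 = 85349376/ 10042175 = 8.50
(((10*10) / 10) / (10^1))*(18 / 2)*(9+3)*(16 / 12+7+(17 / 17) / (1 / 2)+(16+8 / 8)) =2952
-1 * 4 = -4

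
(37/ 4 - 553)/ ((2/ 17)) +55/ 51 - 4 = -1886917/ 408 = -4624.80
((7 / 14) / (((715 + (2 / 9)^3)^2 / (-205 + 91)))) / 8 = -30292137 / 2173554120392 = -0.00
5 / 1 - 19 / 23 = 96 / 23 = 4.17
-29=-29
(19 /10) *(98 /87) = 931 /435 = 2.14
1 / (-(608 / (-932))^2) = -54289 / 23104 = -2.35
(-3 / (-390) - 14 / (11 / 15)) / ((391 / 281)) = -7668209 / 559130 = -13.71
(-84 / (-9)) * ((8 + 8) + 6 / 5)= 2408 / 15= 160.53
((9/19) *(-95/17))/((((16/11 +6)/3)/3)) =-4455/1394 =-3.20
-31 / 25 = -1.24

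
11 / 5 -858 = -4279 / 5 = -855.80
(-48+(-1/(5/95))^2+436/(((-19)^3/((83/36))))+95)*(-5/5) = -25177201/61731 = -407.85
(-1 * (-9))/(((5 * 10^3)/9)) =81/5000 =0.02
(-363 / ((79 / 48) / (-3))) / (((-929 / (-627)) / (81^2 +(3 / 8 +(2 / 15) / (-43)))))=46234883982474 / 15779065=2930140.92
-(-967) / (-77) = -967 / 77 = -12.56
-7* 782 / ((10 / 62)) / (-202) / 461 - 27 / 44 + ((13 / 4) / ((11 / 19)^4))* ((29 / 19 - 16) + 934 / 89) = -34996616720617 / 303356322445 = -115.36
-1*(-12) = 12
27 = 27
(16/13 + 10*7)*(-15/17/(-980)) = 1389/21658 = 0.06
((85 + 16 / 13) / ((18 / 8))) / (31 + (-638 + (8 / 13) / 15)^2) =1457300 / 15477036379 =0.00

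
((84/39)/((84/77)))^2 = 5929/1521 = 3.90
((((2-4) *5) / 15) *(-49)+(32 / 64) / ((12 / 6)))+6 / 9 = 403 / 12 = 33.58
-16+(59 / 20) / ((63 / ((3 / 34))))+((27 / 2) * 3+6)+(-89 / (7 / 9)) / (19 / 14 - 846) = 1034766947 / 33772200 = 30.64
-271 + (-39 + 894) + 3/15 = 2921/5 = 584.20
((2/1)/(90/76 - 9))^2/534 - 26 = -26.00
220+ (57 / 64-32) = 12089 / 64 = 188.89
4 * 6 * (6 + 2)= 192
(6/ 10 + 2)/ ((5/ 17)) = 221/ 25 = 8.84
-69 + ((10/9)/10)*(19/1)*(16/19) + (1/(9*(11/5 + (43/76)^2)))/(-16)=-44034310/655029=-67.22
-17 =-17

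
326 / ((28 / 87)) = 1012.93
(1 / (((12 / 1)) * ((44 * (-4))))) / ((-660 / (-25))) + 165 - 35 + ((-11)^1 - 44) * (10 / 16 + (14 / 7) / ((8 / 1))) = 22825435 / 278784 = 81.87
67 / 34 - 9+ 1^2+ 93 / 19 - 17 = -11715 / 646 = -18.13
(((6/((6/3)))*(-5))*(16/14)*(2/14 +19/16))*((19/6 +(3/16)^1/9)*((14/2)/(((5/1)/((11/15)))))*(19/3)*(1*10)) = -529397/112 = -4726.76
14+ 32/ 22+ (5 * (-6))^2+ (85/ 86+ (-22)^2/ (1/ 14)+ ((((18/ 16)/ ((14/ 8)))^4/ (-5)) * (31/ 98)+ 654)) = 74313929957257/ 8903676320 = 8346.43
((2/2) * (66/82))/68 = 33/2788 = 0.01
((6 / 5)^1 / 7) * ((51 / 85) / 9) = 2 / 175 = 0.01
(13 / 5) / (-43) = -13 / 215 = -0.06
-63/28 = -9/4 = -2.25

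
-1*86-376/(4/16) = -1590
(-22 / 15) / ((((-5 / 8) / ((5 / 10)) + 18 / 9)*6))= -44 / 135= -0.33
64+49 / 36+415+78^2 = 236317 / 36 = 6564.36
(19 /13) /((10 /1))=19 /130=0.15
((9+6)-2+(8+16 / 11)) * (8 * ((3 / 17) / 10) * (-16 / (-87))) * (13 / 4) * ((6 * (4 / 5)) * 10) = 2466048 / 27115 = 90.95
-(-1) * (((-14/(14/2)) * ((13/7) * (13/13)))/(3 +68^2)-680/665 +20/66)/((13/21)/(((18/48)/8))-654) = 21942552/19519762955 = 0.00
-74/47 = -1.57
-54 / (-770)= 27 / 385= 0.07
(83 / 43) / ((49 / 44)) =3652 / 2107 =1.73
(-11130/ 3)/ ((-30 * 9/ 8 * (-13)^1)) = -2968/ 351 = -8.46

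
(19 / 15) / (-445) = -19 / 6675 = -0.00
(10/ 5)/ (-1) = -2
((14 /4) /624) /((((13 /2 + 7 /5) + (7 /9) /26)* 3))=35 /148448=0.00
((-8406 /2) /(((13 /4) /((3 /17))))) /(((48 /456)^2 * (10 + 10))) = -4551849 /4420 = -1029.83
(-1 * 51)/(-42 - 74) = 51/116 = 0.44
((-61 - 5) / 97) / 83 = -66 / 8051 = -0.01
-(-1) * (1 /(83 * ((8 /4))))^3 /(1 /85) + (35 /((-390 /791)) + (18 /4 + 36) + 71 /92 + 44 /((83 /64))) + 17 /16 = 43286433089 /8206287024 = 5.27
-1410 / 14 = -705 / 7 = -100.71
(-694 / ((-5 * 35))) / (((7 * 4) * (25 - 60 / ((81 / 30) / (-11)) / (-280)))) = 3123 / 532000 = 0.01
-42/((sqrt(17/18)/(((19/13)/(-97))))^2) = -272916/27032057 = -0.01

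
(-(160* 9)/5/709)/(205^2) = -288/29795725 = -0.00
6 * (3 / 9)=2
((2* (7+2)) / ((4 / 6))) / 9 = 3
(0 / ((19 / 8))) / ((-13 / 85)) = 0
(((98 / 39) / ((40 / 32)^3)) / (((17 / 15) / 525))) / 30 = 21952 / 1105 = 19.87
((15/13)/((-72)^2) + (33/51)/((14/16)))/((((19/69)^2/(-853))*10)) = -892288227199/1072256640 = -832.16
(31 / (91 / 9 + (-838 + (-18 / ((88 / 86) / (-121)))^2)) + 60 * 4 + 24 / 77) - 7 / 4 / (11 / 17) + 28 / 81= 88004395341337 / 369839668716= 237.95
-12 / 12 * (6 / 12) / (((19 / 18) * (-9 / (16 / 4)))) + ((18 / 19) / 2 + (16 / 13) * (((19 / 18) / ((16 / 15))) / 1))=2819 / 1482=1.90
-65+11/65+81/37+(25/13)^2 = -1842864/31265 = -58.94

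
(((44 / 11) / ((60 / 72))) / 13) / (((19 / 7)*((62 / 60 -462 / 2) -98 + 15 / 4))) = -288 / 686413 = -0.00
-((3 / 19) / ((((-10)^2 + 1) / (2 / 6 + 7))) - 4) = 7654 / 1919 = 3.99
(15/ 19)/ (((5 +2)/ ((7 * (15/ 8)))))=225/ 152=1.48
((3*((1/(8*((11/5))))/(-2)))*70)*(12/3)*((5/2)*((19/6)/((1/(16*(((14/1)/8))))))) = -116375/22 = -5289.77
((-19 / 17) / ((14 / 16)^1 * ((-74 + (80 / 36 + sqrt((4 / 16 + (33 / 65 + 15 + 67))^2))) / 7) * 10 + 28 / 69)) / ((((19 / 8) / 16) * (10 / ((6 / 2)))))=-8266752 / 51714935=-0.16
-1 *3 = -3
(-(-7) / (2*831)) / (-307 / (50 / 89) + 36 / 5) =-175 / 22406253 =-0.00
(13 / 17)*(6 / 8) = 39 / 68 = 0.57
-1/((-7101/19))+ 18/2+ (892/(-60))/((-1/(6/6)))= 847481/35505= 23.87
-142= -142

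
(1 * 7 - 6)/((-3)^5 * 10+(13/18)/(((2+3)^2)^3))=-281250/683437487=-0.00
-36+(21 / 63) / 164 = -17711 / 492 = -36.00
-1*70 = -70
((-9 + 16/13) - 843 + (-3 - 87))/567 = -12230/7371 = -1.66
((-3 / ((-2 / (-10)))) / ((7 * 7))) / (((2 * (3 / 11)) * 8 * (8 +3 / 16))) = -55 / 6419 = -0.01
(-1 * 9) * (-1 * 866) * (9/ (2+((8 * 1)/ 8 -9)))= -11691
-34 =-34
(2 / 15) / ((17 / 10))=4 / 51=0.08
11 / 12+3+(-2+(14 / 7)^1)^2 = 47 / 12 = 3.92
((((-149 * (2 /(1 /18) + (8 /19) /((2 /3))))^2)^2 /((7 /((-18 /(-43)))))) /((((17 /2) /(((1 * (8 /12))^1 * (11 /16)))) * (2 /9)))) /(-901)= -8587732143691462468608 /600834153857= -14293015948.85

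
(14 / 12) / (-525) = -1 / 450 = -0.00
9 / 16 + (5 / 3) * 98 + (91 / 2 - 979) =-769.60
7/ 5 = 1.40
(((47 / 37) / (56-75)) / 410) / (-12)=47 / 3458760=0.00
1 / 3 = 0.33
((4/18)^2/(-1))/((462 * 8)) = -1/74844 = -0.00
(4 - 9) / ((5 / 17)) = -17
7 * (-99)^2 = 68607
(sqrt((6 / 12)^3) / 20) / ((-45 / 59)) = -59 *sqrt(2) / 3600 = -0.02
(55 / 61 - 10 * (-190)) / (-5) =-23191 / 61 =-380.18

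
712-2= 710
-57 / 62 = -0.92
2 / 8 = 1 / 4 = 0.25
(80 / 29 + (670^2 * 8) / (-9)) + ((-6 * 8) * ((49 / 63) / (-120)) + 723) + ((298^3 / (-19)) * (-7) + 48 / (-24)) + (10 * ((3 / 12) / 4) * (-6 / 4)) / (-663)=819889173893719 / 87675120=9351446.27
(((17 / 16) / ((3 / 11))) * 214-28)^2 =373919569 / 576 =649165.92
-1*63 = -63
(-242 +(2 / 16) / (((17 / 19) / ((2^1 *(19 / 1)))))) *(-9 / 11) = 144855 / 748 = 193.66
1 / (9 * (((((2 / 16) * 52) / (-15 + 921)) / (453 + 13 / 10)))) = 1371986 / 195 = 7035.83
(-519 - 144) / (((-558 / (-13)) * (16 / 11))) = -31603 / 2976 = -10.62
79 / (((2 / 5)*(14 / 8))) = 790 / 7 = 112.86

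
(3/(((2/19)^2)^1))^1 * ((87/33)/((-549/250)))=-325.04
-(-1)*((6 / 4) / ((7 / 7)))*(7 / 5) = 21 / 10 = 2.10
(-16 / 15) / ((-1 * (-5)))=-16 / 75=-0.21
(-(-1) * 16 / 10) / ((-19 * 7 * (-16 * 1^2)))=1 / 1330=0.00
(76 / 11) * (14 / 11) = 1064 / 121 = 8.79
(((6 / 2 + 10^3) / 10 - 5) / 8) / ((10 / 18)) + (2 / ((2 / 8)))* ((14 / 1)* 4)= 187777 / 400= 469.44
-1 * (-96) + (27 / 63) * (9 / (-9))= 669 / 7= 95.57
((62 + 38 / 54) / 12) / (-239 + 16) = -1693 / 72252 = -0.02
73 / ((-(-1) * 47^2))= 73 / 2209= 0.03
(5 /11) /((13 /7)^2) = 245 /1859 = 0.13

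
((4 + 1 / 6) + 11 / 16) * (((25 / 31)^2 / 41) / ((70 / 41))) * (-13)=-378625 / 645792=-0.59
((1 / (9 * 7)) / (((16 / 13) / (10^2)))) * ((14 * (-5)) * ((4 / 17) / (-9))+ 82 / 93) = 2090075 / 597618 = 3.50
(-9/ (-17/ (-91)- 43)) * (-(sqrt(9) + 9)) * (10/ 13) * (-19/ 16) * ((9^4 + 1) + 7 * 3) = 118197765/ 7792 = 15169.12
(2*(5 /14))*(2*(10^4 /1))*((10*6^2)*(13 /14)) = 234000000 /49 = 4775510.20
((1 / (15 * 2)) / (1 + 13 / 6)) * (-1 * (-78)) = 78 / 95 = 0.82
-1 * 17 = -17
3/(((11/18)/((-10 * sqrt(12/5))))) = -216 * sqrt(15)/11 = -76.05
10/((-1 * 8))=-5/4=-1.25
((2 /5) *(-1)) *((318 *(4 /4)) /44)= -159 /55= -2.89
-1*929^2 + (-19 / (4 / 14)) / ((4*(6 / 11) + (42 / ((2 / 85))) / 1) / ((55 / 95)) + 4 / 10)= -3224057165919 / 3735694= -863041.02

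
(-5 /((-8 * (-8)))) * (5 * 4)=-25 /16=-1.56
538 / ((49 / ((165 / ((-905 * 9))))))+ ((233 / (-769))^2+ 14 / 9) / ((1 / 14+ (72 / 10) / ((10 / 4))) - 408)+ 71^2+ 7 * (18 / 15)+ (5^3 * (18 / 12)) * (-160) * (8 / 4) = -1838608342052458544171 / 33459157204776135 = -54950.83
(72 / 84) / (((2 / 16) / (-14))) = -96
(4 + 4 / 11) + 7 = 125 / 11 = 11.36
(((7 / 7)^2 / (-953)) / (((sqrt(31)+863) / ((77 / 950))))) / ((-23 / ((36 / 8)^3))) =16147593 / 41353910962400 - 18711*sqrt(31) / 41353910962400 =0.00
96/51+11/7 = 411/119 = 3.45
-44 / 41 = -1.07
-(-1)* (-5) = -5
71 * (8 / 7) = 81.14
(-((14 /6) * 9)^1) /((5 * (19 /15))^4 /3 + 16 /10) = -25515 /653549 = -0.04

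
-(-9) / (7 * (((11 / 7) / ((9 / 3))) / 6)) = 14.73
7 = 7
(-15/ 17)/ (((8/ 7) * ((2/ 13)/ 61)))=-83265/ 272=-306.12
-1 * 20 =-20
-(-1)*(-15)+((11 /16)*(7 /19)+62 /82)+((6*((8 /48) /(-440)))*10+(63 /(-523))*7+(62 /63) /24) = -200785022903 /13552319088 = -14.82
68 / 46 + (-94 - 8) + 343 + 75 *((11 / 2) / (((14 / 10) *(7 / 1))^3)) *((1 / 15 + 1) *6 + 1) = 1329808821 / 5411854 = 245.72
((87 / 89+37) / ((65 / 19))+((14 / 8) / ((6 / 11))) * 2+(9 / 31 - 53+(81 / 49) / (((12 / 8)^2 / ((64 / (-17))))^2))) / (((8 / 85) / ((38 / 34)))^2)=-129325384788125 / 30005912832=-4310.00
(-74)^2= 5476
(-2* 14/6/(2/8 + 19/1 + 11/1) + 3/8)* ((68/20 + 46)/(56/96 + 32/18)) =474981/102850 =4.62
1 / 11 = 0.09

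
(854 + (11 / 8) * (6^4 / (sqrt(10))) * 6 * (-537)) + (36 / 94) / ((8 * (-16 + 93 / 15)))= 7867003 / 9212 - 2870802 * sqrt(10) / 5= -1814800.61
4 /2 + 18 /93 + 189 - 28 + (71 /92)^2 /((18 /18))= 42975647 /262384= 163.79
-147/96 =-49/32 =-1.53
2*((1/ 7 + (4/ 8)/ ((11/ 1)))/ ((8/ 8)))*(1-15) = -58/ 11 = -5.27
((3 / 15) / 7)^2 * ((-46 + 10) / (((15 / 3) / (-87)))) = 3132 / 6125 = 0.51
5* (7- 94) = -435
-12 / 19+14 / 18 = 25 / 171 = 0.15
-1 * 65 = -65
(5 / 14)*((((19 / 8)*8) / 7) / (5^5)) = 19 / 61250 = 0.00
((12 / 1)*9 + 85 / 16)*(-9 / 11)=-16317 / 176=-92.71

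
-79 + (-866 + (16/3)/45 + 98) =-114329/135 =-846.88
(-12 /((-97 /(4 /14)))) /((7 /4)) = 96 /4753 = 0.02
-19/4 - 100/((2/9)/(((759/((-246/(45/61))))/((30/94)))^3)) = 5106916838003153/31287515002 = 163225.39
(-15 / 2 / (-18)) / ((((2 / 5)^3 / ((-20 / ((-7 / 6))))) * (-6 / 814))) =-1271875 / 84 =-15141.37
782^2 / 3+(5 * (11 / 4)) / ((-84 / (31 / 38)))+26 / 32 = 2602654813 / 12768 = 203842.01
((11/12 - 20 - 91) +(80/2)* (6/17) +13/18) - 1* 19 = -69917/612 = -114.24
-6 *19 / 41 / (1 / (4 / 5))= -456 / 205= -2.22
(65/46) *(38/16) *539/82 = 22.06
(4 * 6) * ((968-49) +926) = 44280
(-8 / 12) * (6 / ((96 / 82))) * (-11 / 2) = 451 / 24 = 18.79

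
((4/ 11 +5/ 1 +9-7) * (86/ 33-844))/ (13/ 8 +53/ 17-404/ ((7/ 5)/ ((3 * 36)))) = 237899088/ 1196498215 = 0.20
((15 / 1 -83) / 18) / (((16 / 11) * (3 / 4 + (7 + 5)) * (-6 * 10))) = 11 / 3240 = 0.00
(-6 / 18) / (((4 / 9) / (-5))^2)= -675 / 16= -42.19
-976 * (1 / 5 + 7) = -35136 / 5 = -7027.20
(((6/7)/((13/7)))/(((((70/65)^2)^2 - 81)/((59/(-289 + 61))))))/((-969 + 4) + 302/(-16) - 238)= -0.00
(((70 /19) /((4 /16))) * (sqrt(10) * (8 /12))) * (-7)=-3920 * sqrt(10) /57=-217.48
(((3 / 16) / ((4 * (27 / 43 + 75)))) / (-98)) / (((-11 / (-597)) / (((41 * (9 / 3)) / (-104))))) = 3157533 / 7777882112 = 0.00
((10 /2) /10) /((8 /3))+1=19 /16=1.19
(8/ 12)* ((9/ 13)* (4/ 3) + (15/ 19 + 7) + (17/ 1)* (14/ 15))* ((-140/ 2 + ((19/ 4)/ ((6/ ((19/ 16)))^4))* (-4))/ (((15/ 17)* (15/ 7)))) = -32228272893104113/ 53102739456000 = -606.90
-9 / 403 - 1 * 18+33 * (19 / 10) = 180051 / 4030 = 44.68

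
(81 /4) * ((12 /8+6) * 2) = 1215 /4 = 303.75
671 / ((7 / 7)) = 671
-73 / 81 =-0.90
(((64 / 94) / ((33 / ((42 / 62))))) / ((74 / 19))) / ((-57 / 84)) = -3136 / 592999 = -0.01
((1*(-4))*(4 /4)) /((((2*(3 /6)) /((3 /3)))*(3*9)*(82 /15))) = -10 /369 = -0.03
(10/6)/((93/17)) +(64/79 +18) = 421309/22041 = 19.11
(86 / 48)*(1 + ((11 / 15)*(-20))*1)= -1763 / 72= -24.49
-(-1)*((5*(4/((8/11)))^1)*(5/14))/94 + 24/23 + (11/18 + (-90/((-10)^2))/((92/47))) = 1769711/1362060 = 1.30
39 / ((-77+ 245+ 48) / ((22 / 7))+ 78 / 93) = 0.56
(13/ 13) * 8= 8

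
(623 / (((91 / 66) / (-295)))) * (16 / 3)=-9241760 / 13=-710904.62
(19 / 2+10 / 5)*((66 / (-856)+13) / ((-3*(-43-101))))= 127213 / 369792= 0.34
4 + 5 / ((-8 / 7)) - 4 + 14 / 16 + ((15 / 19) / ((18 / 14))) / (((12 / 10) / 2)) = -847 / 342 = -2.48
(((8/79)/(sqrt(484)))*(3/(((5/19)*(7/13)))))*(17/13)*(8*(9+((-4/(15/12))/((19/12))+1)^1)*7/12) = 103088/21725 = 4.75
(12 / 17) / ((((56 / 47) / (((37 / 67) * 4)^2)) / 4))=6176928 / 534191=11.56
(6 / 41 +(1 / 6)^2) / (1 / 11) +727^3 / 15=189046380971 / 7380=25616040.78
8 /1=8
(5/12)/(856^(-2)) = 915920/3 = 305306.67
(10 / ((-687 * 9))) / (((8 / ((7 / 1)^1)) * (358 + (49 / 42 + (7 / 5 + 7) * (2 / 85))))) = -0.00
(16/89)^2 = 256/7921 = 0.03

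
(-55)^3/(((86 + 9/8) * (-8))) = 166375/697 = 238.70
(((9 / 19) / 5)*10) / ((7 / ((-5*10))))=-900 / 133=-6.77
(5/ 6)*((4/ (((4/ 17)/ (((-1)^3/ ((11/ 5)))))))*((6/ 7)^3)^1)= -15300/ 3773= -4.06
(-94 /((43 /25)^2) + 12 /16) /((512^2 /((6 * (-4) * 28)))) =4818513 /60588032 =0.08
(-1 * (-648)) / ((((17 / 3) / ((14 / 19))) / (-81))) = -2204496 / 323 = -6825.07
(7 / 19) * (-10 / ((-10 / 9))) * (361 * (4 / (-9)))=-532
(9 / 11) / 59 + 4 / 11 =245 / 649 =0.38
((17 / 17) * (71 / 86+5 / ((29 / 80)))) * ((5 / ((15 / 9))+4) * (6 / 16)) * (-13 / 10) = -9953307 / 199520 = -49.89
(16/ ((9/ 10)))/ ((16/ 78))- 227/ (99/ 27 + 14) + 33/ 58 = 685993/ 9222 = 74.39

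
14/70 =0.20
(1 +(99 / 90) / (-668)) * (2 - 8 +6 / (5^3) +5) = -793611 / 835000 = -0.95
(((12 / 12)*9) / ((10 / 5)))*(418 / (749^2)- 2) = -5047128 / 561001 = -9.00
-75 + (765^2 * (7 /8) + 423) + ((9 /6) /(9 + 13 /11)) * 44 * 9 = 512478.21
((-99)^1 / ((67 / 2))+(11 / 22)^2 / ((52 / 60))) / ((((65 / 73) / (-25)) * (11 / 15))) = 50868225 / 498212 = 102.10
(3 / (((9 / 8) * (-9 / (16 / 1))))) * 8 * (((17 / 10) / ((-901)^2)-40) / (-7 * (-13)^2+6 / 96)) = -156477022208 / 122015839185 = -1.28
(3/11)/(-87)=-1/319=-0.00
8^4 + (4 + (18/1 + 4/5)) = 4118.80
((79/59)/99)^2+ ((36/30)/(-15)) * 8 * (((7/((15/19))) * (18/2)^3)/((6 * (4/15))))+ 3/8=-17639622429949/6823456200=-2585.14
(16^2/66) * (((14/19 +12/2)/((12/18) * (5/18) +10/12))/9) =32768/11495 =2.85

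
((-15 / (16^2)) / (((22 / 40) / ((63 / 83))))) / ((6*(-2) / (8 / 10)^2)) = 63 / 14608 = 0.00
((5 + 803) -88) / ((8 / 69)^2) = 214245 / 4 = 53561.25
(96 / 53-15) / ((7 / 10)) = -6990 / 371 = -18.84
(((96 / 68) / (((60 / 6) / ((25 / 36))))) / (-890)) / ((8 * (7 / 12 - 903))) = 1 / 65537108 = 0.00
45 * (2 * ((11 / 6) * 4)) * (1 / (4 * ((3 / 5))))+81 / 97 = 26756 / 97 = 275.84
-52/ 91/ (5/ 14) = -8/ 5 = -1.60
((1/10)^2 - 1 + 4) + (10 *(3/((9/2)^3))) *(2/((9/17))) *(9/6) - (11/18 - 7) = 821179/72900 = 11.26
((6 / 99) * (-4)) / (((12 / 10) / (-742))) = 14840 / 99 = 149.90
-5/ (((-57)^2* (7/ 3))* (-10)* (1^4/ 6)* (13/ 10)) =10/ 32851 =0.00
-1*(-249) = 249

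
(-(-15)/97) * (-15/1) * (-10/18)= 125/97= 1.29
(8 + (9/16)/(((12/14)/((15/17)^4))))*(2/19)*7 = 157111507/25390384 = 6.19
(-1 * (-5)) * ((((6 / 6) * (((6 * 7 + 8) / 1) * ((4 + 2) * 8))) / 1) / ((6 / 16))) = 32000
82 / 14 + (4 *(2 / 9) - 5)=110 / 63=1.75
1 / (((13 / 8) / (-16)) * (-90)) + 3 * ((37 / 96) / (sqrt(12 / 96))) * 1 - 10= -6.62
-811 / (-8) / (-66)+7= 2885 / 528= 5.46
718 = 718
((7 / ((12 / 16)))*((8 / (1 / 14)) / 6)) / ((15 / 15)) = 1568 / 9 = 174.22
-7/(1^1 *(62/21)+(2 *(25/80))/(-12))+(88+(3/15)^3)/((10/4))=39941898/1218125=32.79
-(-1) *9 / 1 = 9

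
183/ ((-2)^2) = 183/ 4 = 45.75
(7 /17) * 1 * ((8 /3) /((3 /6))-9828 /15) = -68236 /255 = -267.59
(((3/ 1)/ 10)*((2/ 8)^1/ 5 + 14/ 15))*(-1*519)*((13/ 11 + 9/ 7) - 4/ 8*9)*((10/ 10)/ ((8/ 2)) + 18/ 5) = 9584373/ 8000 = 1198.05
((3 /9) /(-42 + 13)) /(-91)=0.00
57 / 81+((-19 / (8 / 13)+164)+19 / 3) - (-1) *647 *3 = 449531 / 216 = 2081.16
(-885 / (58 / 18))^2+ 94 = 75529.46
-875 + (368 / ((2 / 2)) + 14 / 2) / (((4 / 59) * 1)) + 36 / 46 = 428447 / 92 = 4657.03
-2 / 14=-1 / 7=-0.14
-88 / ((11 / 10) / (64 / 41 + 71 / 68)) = -145260 / 697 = -208.41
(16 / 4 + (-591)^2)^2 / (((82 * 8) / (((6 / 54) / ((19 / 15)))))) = 610000056125 / 37392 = 16313651.48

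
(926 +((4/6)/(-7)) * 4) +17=19795/21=942.62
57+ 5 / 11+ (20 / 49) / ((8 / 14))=4479 / 77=58.17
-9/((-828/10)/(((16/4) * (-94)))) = -940/23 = -40.87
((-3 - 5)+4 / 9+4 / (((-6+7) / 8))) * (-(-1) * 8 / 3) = 1760 / 27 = 65.19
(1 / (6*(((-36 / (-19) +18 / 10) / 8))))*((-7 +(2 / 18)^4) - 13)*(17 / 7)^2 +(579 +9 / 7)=182032443542 / 338527917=537.72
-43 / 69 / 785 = -43 / 54165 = -0.00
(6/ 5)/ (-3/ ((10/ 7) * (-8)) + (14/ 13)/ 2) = 1248/ 833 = 1.50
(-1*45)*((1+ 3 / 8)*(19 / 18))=-1045 / 16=-65.31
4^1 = 4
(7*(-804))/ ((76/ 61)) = -85827/ 19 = -4517.21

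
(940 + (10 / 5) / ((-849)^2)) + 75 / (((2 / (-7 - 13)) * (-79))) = 54067283168 / 56943279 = 949.49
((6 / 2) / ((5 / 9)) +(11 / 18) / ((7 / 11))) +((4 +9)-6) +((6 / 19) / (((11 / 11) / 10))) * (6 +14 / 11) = 36.33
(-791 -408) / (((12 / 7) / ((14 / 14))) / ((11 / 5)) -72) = 92323 / 5484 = 16.83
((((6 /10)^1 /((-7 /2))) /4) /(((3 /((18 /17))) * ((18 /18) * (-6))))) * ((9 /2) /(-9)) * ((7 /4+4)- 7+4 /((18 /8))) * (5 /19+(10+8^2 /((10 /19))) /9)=-12727 /1285200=-0.01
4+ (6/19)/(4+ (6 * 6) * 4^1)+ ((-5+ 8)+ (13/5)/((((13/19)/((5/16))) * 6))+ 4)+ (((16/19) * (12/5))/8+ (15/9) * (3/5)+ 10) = 7576433/337440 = 22.45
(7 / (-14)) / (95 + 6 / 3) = -1 / 194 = -0.01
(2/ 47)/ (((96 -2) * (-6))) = -1/ 13254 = -0.00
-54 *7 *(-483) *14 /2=1278018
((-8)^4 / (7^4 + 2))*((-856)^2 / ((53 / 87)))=87037313024 / 42453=2050204.06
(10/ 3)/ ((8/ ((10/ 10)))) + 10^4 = 120005/ 12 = 10000.42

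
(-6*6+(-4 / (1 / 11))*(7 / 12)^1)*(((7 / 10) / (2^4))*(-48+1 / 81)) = 1006733 / 7776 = 129.47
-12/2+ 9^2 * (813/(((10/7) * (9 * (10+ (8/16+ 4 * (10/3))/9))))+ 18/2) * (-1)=-524634/445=-1178.95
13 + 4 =17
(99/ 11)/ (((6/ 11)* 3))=11/ 2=5.50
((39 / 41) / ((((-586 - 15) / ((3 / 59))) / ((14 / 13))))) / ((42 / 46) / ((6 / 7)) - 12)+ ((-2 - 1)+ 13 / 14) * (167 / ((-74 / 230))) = 1075.18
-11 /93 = -0.12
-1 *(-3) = 3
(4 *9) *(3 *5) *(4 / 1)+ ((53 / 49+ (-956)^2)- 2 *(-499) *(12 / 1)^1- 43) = 45473474 / 49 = 928030.08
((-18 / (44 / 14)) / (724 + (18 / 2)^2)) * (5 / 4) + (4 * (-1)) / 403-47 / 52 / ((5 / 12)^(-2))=-10320725 / 58728384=-0.18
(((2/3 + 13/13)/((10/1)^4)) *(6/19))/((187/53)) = 0.00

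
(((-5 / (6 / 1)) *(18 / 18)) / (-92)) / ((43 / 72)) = 15 / 989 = 0.02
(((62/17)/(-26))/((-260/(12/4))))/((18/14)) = 217/172380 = 0.00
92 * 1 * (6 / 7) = 552 / 7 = 78.86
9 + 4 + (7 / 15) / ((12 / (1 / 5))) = 13.01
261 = 261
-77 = -77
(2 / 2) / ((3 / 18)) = 6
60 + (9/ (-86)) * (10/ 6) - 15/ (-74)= 95505/ 1591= 60.03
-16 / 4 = -4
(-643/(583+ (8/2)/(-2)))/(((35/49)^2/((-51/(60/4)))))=76517/10375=7.38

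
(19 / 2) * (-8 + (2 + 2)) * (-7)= 266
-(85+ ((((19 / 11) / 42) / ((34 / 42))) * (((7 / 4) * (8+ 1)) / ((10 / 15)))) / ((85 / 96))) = -86.36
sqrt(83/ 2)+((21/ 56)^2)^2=81/ 4096+sqrt(166)/ 2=6.46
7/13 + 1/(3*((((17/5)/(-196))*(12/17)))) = -3122/117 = -26.68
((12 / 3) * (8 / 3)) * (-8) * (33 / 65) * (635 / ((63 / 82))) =-29325824 / 819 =-35806.87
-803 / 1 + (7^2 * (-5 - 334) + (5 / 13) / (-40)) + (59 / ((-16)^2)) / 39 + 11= -173751589 / 9984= -17403.00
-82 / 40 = -41 / 20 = -2.05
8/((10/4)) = 16/5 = 3.20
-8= -8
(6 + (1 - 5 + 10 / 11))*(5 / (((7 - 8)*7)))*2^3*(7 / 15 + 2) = -41.00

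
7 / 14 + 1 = 3 / 2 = 1.50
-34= -34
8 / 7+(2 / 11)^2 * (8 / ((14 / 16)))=1224 / 847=1.45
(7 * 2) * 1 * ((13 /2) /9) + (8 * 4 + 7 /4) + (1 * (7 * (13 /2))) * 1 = 3217 /36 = 89.36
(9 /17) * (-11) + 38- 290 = -257.82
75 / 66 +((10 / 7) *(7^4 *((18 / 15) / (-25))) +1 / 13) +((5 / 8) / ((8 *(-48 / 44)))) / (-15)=-1346073827 / 8236800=-163.42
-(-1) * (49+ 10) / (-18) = -59 / 18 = -3.28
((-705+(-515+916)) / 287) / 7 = -304 / 2009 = -0.15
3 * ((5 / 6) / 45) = 1 / 18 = 0.06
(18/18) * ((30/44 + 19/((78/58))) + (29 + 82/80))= 769369/17160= 44.84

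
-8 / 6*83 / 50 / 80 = -83 / 3000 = -0.03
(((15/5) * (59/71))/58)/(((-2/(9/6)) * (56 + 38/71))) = -59/103472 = -0.00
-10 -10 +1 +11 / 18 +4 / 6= -17.72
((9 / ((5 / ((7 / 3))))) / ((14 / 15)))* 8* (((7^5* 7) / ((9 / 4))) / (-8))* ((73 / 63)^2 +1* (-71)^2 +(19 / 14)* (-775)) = -76056575441 / 81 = -938970067.17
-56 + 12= -44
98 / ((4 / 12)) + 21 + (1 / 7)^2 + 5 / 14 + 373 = 67461 / 98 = 688.38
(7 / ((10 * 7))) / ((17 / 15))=0.09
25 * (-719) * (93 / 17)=-1671675 / 17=-98333.82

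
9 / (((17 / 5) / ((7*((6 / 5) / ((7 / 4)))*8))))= 1728 / 17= 101.65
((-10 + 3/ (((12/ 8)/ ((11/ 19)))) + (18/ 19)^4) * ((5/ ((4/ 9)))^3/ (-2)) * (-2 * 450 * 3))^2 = 64844734714013229697265625/ 271737008656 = 238630487009232.21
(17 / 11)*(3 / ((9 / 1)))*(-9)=-4.64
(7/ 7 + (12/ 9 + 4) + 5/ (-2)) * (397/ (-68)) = -9131/ 408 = -22.38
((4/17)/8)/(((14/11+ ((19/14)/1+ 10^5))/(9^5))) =4546773/261806885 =0.02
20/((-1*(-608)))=5/152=0.03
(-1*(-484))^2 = 234256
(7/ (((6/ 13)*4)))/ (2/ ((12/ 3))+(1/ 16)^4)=745472/ 98307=7.58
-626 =-626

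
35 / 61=0.57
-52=-52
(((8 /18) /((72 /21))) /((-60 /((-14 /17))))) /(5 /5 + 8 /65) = 637 /402084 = 0.00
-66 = -66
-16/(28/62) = -248/7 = -35.43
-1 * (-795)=795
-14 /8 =-7 /4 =-1.75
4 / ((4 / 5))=5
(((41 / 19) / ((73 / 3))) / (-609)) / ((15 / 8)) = -328 / 4223415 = -0.00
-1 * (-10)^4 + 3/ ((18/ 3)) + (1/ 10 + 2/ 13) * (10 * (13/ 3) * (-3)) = -20065/ 2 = -10032.50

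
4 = 4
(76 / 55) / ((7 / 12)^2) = 10944 / 2695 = 4.06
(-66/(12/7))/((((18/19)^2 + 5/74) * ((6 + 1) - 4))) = -146927/11049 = -13.30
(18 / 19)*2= 36 / 19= 1.89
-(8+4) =-12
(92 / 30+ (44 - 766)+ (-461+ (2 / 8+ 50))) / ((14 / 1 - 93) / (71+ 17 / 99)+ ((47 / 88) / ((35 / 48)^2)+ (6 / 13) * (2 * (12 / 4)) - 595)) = 643545687785 / 337435649214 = 1.91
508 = 508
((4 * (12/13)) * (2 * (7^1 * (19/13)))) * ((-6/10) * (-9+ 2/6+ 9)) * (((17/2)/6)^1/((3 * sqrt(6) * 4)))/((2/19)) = -42959 * sqrt(6)/15210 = -6.92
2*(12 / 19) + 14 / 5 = 4.06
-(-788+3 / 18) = 4727 / 6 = 787.83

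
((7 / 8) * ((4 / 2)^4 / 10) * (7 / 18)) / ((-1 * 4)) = -0.14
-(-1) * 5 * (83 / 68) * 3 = 1245 / 68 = 18.31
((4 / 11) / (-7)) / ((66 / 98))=-28 / 363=-0.08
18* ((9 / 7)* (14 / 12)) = 27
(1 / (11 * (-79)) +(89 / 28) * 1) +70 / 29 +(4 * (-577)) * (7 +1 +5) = -29998.41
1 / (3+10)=1 / 13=0.08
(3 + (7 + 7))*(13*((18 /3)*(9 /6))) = 1989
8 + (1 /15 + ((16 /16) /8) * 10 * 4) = 196 /15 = 13.07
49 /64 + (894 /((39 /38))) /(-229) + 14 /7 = -197807 /190528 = -1.04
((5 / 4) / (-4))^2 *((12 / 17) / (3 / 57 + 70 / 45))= 513 / 11968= 0.04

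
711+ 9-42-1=677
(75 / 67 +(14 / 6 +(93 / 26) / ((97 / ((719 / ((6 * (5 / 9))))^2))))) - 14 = 86437303757 / 50692200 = 1705.14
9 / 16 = 0.56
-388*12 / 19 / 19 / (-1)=4656 / 361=12.90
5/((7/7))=5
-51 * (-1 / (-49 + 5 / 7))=-357 / 338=-1.06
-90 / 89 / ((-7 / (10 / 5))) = 180 / 623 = 0.29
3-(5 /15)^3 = 80 /27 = 2.96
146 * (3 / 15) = 146 / 5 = 29.20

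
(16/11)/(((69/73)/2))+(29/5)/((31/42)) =1286542/117645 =10.94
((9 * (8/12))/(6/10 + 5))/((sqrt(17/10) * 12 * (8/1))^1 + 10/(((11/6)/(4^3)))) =1375/390404 -605 * sqrt(170)/6246464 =0.00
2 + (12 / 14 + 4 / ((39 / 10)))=1060 / 273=3.88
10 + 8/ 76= 192/ 19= 10.11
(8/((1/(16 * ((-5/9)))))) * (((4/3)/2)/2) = -640/27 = -23.70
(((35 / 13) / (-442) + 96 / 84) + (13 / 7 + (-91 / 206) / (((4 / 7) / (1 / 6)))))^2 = 1656141219361225 / 201756797708544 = 8.21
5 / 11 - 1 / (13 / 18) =-133 / 143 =-0.93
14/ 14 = 1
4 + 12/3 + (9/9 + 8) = 17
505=505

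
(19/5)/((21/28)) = 76/15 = 5.07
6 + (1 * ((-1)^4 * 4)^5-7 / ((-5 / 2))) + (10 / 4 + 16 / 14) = 1036.44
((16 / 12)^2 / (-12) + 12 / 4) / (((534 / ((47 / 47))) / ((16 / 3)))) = 0.03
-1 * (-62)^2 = -3844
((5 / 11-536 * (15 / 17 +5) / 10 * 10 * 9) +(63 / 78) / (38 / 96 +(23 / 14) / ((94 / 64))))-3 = -28378.48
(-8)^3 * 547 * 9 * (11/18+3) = -9102080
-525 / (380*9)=-35 / 228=-0.15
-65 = -65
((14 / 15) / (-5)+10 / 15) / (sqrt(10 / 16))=24 * sqrt(10) / 125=0.61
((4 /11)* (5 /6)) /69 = 10 /2277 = 0.00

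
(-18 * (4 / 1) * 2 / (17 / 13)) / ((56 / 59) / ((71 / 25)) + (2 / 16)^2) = -55763968 / 177157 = -314.77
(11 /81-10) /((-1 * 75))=799 /6075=0.13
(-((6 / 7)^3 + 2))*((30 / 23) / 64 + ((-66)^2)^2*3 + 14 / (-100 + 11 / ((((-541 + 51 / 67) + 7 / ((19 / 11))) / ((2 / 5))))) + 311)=-3224581706953966064497 / 21540788654672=-149696548.19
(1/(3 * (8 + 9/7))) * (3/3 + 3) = 0.14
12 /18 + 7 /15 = 17 /15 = 1.13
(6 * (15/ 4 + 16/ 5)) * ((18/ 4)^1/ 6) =1251/ 40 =31.28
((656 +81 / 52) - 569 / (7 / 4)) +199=193435 / 364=531.41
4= 4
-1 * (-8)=8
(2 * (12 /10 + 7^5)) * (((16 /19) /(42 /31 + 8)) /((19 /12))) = 500212032 /261725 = 1911.21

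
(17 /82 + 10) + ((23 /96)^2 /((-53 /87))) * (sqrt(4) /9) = 305994251 /30039552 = 10.19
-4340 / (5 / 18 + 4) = -11160 / 11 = -1014.55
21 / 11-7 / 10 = 133 / 110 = 1.21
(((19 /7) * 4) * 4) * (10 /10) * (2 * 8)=4864 /7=694.86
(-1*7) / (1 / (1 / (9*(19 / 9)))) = -7 / 19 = -0.37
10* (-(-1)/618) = 5/309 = 0.02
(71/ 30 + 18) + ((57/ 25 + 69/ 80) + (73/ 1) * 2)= 203411/ 1200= 169.51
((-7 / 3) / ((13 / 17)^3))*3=-34391 / 2197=-15.65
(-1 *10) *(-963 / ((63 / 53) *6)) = 28355 / 21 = 1350.24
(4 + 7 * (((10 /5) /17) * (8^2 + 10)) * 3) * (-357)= -66696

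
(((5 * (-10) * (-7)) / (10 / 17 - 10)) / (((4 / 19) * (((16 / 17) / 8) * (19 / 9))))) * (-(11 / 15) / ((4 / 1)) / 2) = 66759 / 1024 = 65.19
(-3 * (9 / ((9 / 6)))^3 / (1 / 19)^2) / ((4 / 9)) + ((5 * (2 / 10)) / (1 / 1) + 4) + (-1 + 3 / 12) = -2105335 / 4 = -526333.75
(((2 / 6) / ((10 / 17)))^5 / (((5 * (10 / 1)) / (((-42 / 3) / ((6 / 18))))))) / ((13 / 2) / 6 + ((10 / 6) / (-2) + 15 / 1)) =-9938999 / 3088125000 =-0.00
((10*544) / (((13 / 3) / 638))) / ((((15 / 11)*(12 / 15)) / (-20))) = -190889600 / 13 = -14683815.38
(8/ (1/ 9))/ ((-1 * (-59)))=72/ 59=1.22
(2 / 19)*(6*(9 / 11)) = 108 / 209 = 0.52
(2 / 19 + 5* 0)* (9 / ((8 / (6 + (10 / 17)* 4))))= 639 / 646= 0.99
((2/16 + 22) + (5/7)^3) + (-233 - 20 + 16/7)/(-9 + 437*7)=18753059/836920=22.41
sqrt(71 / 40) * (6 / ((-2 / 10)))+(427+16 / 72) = 387.25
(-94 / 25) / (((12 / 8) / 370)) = -13912 / 15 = -927.47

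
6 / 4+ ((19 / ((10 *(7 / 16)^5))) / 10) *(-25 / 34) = -4123579 / 571438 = -7.22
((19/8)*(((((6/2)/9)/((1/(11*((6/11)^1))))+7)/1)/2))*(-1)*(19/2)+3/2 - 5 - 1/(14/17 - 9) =-466635/4448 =-104.91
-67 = -67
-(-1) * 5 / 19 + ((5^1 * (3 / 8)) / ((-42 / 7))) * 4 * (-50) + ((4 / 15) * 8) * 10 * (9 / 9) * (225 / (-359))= 673815 / 13642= 49.39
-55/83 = -0.66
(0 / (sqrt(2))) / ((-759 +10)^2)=0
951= 951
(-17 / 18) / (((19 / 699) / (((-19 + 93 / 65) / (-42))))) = -14.53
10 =10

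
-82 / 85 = -0.96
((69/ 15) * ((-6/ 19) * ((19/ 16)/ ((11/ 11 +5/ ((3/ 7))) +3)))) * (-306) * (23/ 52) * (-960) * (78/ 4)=-13111794/ 47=-278974.34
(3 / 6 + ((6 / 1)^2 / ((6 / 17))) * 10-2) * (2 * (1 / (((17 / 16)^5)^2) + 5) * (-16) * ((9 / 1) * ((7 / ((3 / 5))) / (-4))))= 9564493285978166340 / 2015993900449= 4744306.66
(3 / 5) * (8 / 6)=4 / 5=0.80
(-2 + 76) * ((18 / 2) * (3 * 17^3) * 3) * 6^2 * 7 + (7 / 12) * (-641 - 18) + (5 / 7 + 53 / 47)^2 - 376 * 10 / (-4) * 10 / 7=9639114557998747 / 1298892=7421028505.83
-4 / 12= -1 / 3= -0.33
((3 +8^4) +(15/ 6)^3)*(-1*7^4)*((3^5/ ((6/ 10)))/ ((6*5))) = -2133910359/ 16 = -133369397.44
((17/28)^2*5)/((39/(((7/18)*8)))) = 1445/9828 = 0.15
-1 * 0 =0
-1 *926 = -926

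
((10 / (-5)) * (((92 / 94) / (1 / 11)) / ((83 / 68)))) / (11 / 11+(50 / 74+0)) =-1273096 / 120931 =-10.53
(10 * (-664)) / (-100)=66.40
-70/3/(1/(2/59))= -140/177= -0.79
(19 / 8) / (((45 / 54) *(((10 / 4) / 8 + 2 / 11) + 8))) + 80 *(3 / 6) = 301508 / 7475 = 40.34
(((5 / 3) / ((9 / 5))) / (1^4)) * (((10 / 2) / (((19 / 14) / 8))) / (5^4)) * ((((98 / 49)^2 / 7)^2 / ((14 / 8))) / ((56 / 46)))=5888 / 879795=0.01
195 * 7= 1365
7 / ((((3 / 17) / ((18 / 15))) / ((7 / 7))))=47.60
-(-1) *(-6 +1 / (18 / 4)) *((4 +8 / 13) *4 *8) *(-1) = 2560 / 3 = 853.33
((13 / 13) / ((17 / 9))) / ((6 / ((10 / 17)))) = 15 / 289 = 0.05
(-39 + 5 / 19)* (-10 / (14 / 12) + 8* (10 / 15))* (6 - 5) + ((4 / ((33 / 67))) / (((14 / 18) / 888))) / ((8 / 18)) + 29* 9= 93260401 / 4389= 21248.67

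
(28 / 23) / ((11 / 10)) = 1.11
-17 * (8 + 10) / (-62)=153 / 31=4.94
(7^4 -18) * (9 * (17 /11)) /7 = 364599 /77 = 4735.05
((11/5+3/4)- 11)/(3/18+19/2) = -483/580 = -0.83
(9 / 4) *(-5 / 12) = -15 / 16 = -0.94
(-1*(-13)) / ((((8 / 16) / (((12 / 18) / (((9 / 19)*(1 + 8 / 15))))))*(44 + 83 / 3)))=0.33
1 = 1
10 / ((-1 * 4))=-5 / 2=-2.50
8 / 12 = 2 / 3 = 0.67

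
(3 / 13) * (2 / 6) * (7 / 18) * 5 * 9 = 35 / 26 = 1.35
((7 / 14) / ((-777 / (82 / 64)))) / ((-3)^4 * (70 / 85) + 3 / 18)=-697 / 56532448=-0.00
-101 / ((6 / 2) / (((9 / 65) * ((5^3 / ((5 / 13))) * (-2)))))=3030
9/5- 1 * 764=-762.20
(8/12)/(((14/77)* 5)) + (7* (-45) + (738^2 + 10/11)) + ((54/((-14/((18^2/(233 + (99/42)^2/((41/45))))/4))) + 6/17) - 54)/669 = 654209204689406888/1201860142395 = 544330.56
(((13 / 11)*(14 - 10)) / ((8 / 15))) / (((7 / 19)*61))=3705 / 9394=0.39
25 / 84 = 0.30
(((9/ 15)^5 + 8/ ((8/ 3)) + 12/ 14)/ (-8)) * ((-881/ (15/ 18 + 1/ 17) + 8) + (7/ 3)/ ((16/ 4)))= 7667728983/ 15925000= 481.49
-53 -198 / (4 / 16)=-845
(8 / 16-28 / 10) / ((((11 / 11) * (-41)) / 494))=5681 / 205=27.71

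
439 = 439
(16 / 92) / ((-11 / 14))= -56 / 253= -0.22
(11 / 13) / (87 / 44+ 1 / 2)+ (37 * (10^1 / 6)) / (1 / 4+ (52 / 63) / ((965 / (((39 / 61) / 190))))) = 41103739551568 / 166408267259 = 247.01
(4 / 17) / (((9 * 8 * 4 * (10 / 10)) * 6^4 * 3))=1 / 4758912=0.00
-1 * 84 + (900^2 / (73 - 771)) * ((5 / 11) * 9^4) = -13286347476 / 3839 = -3460887.59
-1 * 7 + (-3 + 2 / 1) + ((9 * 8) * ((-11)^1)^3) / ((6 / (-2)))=31936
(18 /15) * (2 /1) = 12 /5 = 2.40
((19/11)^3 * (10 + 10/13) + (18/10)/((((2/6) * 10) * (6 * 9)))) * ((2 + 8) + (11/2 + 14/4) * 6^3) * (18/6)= 281502921093/865150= 325380.48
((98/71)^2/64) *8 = 2401/10082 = 0.24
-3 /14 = -0.21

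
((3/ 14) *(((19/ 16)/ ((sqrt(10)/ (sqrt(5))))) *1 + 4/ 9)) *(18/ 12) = 1/ 7 + 171 *sqrt(2)/ 896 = 0.41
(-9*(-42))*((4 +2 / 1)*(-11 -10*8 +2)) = -201852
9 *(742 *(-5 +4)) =-6678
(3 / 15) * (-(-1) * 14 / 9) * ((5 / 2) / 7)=1 / 9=0.11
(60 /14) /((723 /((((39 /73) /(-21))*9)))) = -1170 /862057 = -0.00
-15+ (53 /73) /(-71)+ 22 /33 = -14.34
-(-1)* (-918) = -918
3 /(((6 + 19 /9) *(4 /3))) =81 /292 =0.28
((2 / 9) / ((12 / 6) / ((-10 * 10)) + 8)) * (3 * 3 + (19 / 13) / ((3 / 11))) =8000 / 20007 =0.40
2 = 2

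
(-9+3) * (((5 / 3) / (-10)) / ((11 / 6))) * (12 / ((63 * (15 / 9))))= 24 / 385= 0.06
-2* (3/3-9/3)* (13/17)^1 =52/17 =3.06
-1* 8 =-8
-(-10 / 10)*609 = 609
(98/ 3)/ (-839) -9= -22751/ 2517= -9.04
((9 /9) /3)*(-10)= -10 /3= -3.33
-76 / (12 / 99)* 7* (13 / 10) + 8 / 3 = -171091 / 30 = -5703.03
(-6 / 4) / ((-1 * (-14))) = -3 / 28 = -0.11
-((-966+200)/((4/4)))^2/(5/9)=-5280804/5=-1056160.80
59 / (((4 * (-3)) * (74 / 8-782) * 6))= 59 / 55638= 0.00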